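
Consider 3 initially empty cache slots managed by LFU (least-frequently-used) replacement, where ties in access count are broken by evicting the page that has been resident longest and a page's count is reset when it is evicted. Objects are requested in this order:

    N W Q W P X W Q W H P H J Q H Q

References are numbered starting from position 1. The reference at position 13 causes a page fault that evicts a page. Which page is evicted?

P

pos 1: N → miss, frames (N)
pos 2: W → miss, frames (N W)
pos 3: Q → miss, frames (N W Q)
pos 4: W → hit
pos 5: P → miss, evict N, frames (W Q P)
pos 6: X → miss, evict Q, frames (W P X)
pos 7: W → hit
pos 8: Q → miss, evict P, frames (W X Q)
pos 9: W → hit
pos 10: H → miss, evict X, frames (W Q H)
pos 11: P → miss, evict Q, frames (W H P)
pos 12: H → hit
pos 13: J → miss, evict P, frames (W H J)
At position 13, page P is evicted.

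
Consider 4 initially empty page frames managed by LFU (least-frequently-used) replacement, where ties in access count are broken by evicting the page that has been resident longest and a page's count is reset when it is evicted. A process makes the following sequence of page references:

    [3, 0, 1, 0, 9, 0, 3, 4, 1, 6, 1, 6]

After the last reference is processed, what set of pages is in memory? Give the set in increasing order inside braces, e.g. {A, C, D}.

{0, 1, 3, 6}

3: fault, frames (3)
0: fault, frames (3 0)
1: fault, frames (3 0 1)
0: hit
9: fault, frames (3 0 1 9)
0: hit
3: hit
4: fault, evict 1, frames (3 0 9 4)
1: fault, evict 9, frames (3 0 4 1)
6: fault, evict 4, frames (3 0 1 6)
1: hit
6: hit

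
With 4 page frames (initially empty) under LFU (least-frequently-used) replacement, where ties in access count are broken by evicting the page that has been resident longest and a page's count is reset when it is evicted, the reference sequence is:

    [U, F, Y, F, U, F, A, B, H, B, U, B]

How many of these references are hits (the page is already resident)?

6

U: miss, frames (U)
F: miss, frames (U F)
Y: miss, frames (U F Y)
F: hit
U: hit
F: hit
A: miss, frames (U F Y A)
B: miss, evict Y, frames (U F A B)
H: miss, evict A, frames (U F B H)
B: hit
U: hit
B: hit
Hits: 6.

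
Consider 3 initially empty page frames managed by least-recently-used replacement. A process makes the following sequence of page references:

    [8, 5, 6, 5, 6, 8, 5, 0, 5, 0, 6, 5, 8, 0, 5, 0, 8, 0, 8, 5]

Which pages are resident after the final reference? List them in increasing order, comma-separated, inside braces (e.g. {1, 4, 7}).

{0, 5, 8}

8 → fault, frames [8]
5 → fault, frames [8, 5]
6 → fault, frames [8, 5, 6]
5 → hit
6 → hit
8 → hit
5 → hit
0 → fault, evict 6, frames [8, 5, 0]
5 → hit
0 → hit
6 → fault, evict 8, frames [5, 0, 6]
5 → hit
8 → fault, evict 0, frames [6, 5, 8]
0 → fault, evict 6, frames [5, 8, 0]
5 → hit
0 → hit
8 → hit
0 → hit
8 → hit
5 → hit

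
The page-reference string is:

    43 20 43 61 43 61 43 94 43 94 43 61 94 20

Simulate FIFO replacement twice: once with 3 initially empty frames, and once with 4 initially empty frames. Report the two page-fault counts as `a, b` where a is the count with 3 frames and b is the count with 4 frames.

3 frames: F F . F . . . F F . . . . F → 6 faults.
4 frames: F F . F . . . F . . . . . . → 4 faults.
4 < 6: adding a frame reduced faults, as is typical.

6, 4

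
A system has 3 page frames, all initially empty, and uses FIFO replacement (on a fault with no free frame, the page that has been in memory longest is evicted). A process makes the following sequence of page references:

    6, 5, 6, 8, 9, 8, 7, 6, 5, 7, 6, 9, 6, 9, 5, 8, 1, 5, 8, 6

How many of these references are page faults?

12

6 -> miss, frames [6]
5 -> miss, frames [6, 5]
6 -> hit
8 -> miss, frames [6, 5, 8]
9 -> miss, evict 6, frames [5, 8, 9]
8 -> hit
7 -> miss, evict 5, frames [8, 9, 7]
6 -> miss, evict 8, frames [9, 7, 6]
5 -> miss, evict 9, frames [7, 6, 5]
7 -> hit
6 -> hit
9 -> miss, evict 7, frames [6, 5, 9]
6 -> hit
9 -> hit
5 -> hit
8 -> miss, evict 6, frames [5, 9, 8]
1 -> miss, evict 5, frames [9, 8, 1]
5 -> miss, evict 9, frames [8, 1, 5]
8 -> hit
6 -> miss, evict 8, frames [1, 5, 6]
Page faults: 12.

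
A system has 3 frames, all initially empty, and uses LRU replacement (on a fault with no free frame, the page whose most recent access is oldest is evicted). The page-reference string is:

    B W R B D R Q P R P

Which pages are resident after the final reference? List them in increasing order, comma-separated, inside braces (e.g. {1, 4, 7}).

B: miss, frames (B)
W: miss, frames (B W)
R: miss, frames (B W R)
B: hit
D: miss, evict W, frames (R B D)
R: hit
Q: miss, evict B, frames (D R Q)
P: miss, evict D, frames (R Q P)
R: hit
P: hit

{P, Q, R}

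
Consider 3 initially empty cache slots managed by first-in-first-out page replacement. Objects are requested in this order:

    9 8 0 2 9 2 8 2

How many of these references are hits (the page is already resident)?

9 -> miss, frames (9)
8 -> miss, frames (9 8)
0 -> miss, frames (9 8 0)
2 -> miss, evict 9, frames (8 0 2)
9 -> miss, evict 8, frames (0 2 9)
2 -> hit
8 -> miss, evict 0, frames (2 9 8)
2 -> hit
Hits: 2.

2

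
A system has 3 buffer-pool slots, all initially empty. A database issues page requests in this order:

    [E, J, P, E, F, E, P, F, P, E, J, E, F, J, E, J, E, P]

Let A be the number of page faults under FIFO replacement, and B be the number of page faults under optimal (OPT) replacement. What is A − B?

Under FIFO: F F F . F F . . . . F . . . . . . F → 7 faults.
Under OPT: F F F . F . . . . . F . . . . . . F → 6 faults.
A − B = 7 − 6 = 1.

1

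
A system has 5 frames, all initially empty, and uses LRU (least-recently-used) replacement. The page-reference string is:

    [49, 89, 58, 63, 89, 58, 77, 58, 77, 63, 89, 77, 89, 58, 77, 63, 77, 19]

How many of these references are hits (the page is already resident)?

49: miss, frames [49]
89: miss, frames [49, 89]
58: miss, frames [49, 89, 58]
63: miss, frames [49, 89, 58, 63]
89: hit
58: hit
77: miss, frames [49, 63, 89, 58, 77]
58: hit
77: hit
63: hit
89: hit
77: hit
89: hit
58: hit
77: hit
63: hit
77: hit
19: miss, evict 49, frames [89, 58, 63, 77, 19]
Hits: 12.

12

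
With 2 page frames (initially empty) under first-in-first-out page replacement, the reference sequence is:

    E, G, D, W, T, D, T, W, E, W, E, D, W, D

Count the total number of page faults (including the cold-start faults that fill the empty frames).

E: miss, frames [E]
G: miss, frames [E, G]
D: miss, evict E, frames [G, D]
W: miss, evict G, frames [D, W]
T: miss, evict D, frames [W, T]
D: miss, evict W, frames [T, D]
T: hit
W: miss, evict T, frames [D, W]
E: miss, evict D, frames [W, E]
W: hit
E: hit
D: miss, evict W, frames [E, D]
W: miss, evict E, frames [D, W]
D: hit
Page faults: 10.

10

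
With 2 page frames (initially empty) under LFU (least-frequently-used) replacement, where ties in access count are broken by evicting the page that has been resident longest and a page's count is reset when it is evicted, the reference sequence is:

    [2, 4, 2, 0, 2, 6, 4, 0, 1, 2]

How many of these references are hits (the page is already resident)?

2: fault, frames (2)
4: fault, frames (2 4)
2: hit
0: fault, evict 4, frames (2 0)
2: hit
6: fault, evict 0, frames (2 6)
4: fault, evict 6, frames (2 4)
0: fault, evict 4, frames (2 0)
1: fault, evict 0, frames (2 1)
2: hit
Hits: 3.

3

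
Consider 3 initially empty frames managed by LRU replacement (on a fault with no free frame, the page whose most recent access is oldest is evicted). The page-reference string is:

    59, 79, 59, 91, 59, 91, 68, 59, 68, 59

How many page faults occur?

4

59: miss, frames {59}
79: miss, frames {59,79}
59: hit
91: miss, frames {79,59,91}
59: hit
91: hit
68: miss, evict 79, frames {59,91,68}
59: hit
68: hit
59: hit
Page faults: 4.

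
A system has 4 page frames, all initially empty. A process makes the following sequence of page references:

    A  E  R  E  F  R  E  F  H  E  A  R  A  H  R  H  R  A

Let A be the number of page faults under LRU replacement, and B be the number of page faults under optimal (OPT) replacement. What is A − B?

2

Under LRU: F F F . F . . . F . F F . . . . . . → 7 faults.
Under OPT: F F F . F . . . F . . . . . . . . . → 5 faults.
A − B = 7 − 5 = 2.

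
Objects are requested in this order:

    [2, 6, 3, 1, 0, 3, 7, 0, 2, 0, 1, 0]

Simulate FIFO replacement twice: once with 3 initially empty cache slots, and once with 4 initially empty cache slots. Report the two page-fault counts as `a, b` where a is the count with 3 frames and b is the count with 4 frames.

9, 7

3 frames: F F F F F . F . F . F F → 9 faults.
4 frames: F F F F F . F . F . . . → 7 faults.
7 < 9: adding a frame reduced faults, as is typical.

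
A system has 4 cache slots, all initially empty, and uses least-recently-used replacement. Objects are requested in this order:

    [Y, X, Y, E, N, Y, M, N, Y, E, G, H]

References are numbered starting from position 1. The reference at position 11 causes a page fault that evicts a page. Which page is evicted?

M

pos 1: Y: fault, frames [Y]
pos 2: X: fault, frames [Y, X]
pos 3: Y: hit
pos 4: E: fault, frames [X, Y, E]
pos 5: N: fault, frames [X, Y, E, N]
pos 6: Y: hit
pos 7: M: fault, evict X, frames [E, N, Y, M]
pos 8: N: hit
pos 9: Y: hit
pos 10: E: hit
pos 11: G: fault, evict M, frames [N, Y, E, G]
At position 11, page M is evicted.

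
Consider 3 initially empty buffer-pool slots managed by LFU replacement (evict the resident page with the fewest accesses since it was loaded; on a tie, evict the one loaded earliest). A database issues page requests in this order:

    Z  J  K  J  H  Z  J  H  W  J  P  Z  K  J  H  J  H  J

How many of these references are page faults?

9

Z: miss, frames [Z]
J: miss, frames [Z, J]
K: miss, frames [Z, J, K]
J: hit
H: miss, evict Z, frames [J, K, H]
Z: miss, evict K, frames [J, H, Z]
J: hit
H: hit
W: miss, evict Z, frames [J, H, W]
J: hit
P: miss, evict W, frames [J, H, P]
Z: miss, evict P, frames [J, H, Z]
K: miss, evict Z, frames [J, H, K]
J: hit
H: hit
J: hit
H: hit
J: hit
Page faults: 9.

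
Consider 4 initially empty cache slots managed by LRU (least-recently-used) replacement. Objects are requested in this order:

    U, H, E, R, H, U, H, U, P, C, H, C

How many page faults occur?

6

U -> fault, frames {U}
H -> fault, frames {U,H}
E -> fault, frames {U,H,E}
R -> fault, frames {U,H,E,R}
H -> hit
U -> hit
H -> hit
U -> hit
P -> fault, evict E, frames {R,H,U,P}
C -> fault, evict R, frames {H,U,P,C}
H -> hit
C -> hit
Page faults: 6.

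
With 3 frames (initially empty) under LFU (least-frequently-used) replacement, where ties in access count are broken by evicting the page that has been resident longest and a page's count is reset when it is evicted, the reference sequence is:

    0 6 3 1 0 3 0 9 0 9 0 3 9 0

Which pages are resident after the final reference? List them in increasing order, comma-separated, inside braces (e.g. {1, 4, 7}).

{0, 3, 9}

0 → miss, frames {0}
6 → miss, frames {0,6}
3 → miss, frames {0,6,3}
1 → miss, evict 0, frames {6,3,1}
0 → miss, evict 6, frames {3,1,0}
3 → hit
0 → hit
9 → miss, evict 1, frames {3,0,9}
0 → hit
9 → hit
0 → hit
3 → hit
9 → hit
0 → hit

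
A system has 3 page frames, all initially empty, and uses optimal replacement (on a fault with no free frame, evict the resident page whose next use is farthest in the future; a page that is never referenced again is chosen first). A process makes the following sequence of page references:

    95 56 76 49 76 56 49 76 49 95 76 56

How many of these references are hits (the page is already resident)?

95: fault, frames [95]
56: fault, frames [95, 56]
76: fault, frames [95, 56, 76]
49: fault, evict 95, frames [56, 76, 49]
76: hit
56: hit
49: hit
76: hit
49: hit
95: fault, evict 49, frames [56, 76, 95]
76: hit
56: hit
Hits: 7.

7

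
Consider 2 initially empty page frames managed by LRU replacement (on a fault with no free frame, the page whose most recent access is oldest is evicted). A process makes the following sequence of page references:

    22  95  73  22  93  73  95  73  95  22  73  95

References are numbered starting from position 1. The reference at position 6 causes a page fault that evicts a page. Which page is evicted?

pos 1: 22 → miss, frames {22}
pos 2: 95 → miss, frames {22,95}
pos 3: 73 → miss, evict 22, frames {95,73}
pos 4: 22 → miss, evict 95, frames {73,22}
pos 5: 93 → miss, evict 73, frames {22,93}
pos 6: 73 → miss, evict 22, frames {93,73}
At position 6, page 22 is evicted.

22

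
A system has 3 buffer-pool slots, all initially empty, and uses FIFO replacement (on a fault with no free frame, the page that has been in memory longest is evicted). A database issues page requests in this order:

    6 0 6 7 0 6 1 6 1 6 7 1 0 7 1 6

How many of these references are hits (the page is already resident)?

6 -> miss, frames {6}
0 -> miss, frames {6,0}
6 -> hit
7 -> miss, frames {6,0,7}
0 -> hit
6 -> hit
1 -> miss, evict 6, frames {0,7,1}
6 -> miss, evict 0, frames {7,1,6}
1 -> hit
6 -> hit
7 -> hit
1 -> hit
0 -> miss, evict 7, frames {1,6,0}
7 -> miss, evict 1, frames {6,0,7}
1 -> miss, evict 6, frames {0,7,1}
6 -> miss, evict 0, frames {7,1,6}
Hits: 7.

7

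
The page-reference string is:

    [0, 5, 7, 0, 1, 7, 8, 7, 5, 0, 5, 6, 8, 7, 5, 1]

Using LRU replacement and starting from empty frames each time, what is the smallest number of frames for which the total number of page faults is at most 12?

3

f=1: 16 faults
f=2: 14 faults
f=3: 12 faults
f=4: 11 faults
f=5: 7 faults
f=6: 6 faults
Smallest f with faults ≤ 12 is 3.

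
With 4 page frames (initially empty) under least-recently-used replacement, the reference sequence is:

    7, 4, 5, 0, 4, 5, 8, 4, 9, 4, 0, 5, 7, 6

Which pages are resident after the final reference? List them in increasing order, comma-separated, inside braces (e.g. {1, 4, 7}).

7 → miss, frames [7]
4 → miss, frames [7, 4]
5 → miss, frames [7, 4, 5]
0 → miss, frames [7, 4, 5, 0]
4 → hit
5 → hit
8 → miss, evict 7, frames [0, 4, 5, 8]
4 → hit
9 → miss, evict 0, frames [5, 8, 4, 9]
4 → hit
0 → miss, evict 5, frames [8, 9, 4, 0]
5 → miss, evict 8, frames [9, 4, 0, 5]
7 → miss, evict 9, frames [4, 0, 5, 7]
6 → miss, evict 4, frames [0, 5, 7, 6]

{0, 5, 6, 7}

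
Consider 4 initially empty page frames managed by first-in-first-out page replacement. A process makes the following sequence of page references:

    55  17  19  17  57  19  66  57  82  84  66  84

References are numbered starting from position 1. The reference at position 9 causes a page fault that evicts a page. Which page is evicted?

pos 1: 55 -> fault, frames {55}
pos 2: 17 -> fault, frames {55,17}
pos 3: 19 -> fault, frames {55,17,19}
pos 4: 17 -> hit
pos 5: 57 -> fault, frames {55,17,19,57}
pos 6: 19 -> hit
pos 7: 66 -> fault, evict 55, frames {17,19,57,66}
pos 8: 57 -> hit
pos 9: 82 -> fault, evict 17, frames {19,57,66,82}
At position 9, page 17 is evicted.

17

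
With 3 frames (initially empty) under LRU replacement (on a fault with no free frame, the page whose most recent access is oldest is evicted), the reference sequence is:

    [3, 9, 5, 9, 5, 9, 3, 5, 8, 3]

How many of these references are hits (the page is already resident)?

3: fault, frames [3]
9: fault, frames [3, 9]
5: fault, frames [3, 9, 5]
9: hit
5: hit
9: hit
3: hit
5: hit
8: fault, evict 9, frames [3, 5, 8]
3: hit
Hits: 6.

6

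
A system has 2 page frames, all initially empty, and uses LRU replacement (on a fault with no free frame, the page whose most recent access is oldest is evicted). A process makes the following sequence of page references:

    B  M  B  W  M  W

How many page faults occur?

4

B → fault, frames [B]
M → fault, frames [B, M]
B → hit
W → fault, evict M, frames [B, W]
M → fault, evict B, frames [W, M]
W → hit
Page faults: 4.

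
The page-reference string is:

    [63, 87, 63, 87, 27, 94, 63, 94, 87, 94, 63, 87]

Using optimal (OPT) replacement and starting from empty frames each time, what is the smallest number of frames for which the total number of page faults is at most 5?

3

f=1: 12 faults
f=2: 6 faults
f=3: 4 faults
f=4: 4 faults
Smallest f with faults ≤ 5 is 3.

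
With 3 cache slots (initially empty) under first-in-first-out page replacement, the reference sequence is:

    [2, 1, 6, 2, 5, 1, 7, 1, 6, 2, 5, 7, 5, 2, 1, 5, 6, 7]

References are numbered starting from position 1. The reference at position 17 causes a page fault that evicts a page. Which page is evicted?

5

pos 1: 2: fault, frames (2)
pos 2: 1: fault, frames (2 1)
pos 3: 6: fault, frames (2 1 6)
pos 4: 2: hit
pos 5: 5: fault, evict 2, frames (1 6 5)
pos 6: 1: hit
pos 7: 7: fault, evict 1, frames (6 5 7)
pos 8: 1: fault, evict 6, frames (5 7 1)
pos 9: 6: fault, evict 5, frames (7 1 6)
pos 10: 2: fault, evict 7, frames (1 6 2)
pos 11: 5: fault, evict 1, frames (6 2 5)
pos 12: 7: fault, evict 6, frames (2 5 7)
pos 13: 5: hit
pos 14: 2: hit
pos 15: 1: fault, evict 2, frames (5 7 1)
pos 16: 5: hit
pos 17: 6: fault, evict 5, frames (7 1 6)
At position 17, page 5 is evicted.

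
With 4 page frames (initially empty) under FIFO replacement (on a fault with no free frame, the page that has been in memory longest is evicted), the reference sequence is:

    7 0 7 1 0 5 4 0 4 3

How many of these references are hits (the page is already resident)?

4

7: miss, frames {7}
0: miss, frames {7,0}
7: hit
1: miss, frames {7,0,1}
0: hit
5: miss, frames {7,0,1,5}
4: miss, evict 7, frames {0,1,5,4}
0: hit
4: hit
3: miss, evict 0, frames {1,5,4,3}
Hits: 4.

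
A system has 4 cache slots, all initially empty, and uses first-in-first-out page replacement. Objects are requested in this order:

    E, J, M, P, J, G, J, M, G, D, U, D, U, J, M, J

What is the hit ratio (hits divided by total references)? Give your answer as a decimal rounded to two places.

E → fault, frames (E)
J → fault, frames (E J)
M → fault, frames (E J M)
P → fault, frames (E J M P)
J → hit
G → fault, evict E, frames (J M P G)
J → hit
M → hit
G → hit
D → fault, evict J, frames (M P G D)
U → fault, evict M, frames (P G D U)
D → hit
U → hit
J → fault, evict P, frames (G D U J)
M → fault, evict G, frames (D U J M)
J → hit
Hits: 7 of 16 references → 7/16 = 0.4375.

0.44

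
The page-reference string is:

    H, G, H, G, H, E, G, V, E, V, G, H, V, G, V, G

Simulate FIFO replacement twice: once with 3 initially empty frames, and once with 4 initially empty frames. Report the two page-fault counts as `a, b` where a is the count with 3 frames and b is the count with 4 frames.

3 frames: F F . . . F . F . . . F . F . . → 6 faults.
4 frames: F F . . . F . F . . . . . . . . → 4 faults.
4 < 6: adding a frame reduced faults, as is typical.

6, 4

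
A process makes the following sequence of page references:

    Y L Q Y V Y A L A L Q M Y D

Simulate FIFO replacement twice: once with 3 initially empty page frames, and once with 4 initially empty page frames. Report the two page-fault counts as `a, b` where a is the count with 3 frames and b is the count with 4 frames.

3 frames: F F F . F F F F . . F F F F → 11 faults.
4 frames: F F F . F . F . . . . F F F → 8 faults.
8 < 11: adding a frame reduced faults, as is typical.

11, 8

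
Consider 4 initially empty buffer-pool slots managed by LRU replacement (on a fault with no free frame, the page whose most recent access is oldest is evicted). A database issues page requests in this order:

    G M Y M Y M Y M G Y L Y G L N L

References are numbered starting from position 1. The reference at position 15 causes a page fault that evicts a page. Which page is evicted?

pos 1: G → fault, frames (G)
pos 2: M → fault, frames (G M)
pos 3: Y → fault, frames (G M Y)
pos 4: M → hit
pos 5: Y → hit
pos 6: M → hit
pos 7: Y → hit
pos 8: M → hit
pos 9: G → hit
pos 10: Y → hit
pos 11: L → fault, frames (M G Y L)
pos 12: Y → hit
pos 13: G → hit
pos 14: L → hit
pos 15: N → fault, evict M, frames (Y G L N)
At position 15, page M is evicted.

M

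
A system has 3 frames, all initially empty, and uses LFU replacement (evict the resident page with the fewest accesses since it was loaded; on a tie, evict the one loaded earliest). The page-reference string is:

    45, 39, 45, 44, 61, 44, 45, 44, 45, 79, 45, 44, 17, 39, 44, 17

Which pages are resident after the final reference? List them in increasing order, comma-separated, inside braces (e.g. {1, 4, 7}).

{17, 44, 45}

45: fault, frames (45)
39: fault, frames (45 39)
45: hit
44: fault, frames (45 39 44)
61: fault, evict 39, frames (45 44 61)
44: hit
45: hit
44: hit
45: hit
79: fault, evict 61, frames (45 44 79)
45: hit
44: hit
17: fault, evict 79, frames (45 44 17)
39: fault, evict 17, frames (45 44 39)
44: hit
17: fault, evict 39, frames (45 44 17)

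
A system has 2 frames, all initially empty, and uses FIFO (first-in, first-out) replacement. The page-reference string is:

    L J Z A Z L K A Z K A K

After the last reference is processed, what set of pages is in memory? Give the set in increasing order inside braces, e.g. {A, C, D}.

{A, K}

L: miss, frames {L}
J: miss, frames {L,J}
Z: miss, evict L, frames {J,Z}
A: miss, evict J, frames {Z,A}
Z: hit
L: miss, evict Z, frames {A,L}
K: miss, evict A, frames {L,K}
A: miss, evict L, frames {K,A}
Z: miss, evict K, frames {A,Z}
K: miss, evict A, frames {Z,K}
A: miss, evict Z, frames {K,A}
K: hit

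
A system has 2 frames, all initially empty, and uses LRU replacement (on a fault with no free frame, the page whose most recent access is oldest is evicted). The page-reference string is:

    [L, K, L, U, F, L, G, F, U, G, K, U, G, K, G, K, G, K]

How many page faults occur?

L: fault, frames (L)
K: fault, frames (L K)
L: hit
U: fault, evict K, frames (L U)
F: fault, evict L, frames (U F)
L: fault, evict U, frames (F L)
G: fault, evict F, frames (L G)
F: fault, evict L, frames (G F)
U: fault, evict G, frames (F U)
G: fault, evict F, frames (U G)
K: fault, evict U, frames (G K)
U: fault, evict G, frames (K U)
G: fault, evict K, frames (U G)
K: fault, evict U, frames (G K)
G: hit
K: hit
G: hit
K: hit
Page faults: 13.

13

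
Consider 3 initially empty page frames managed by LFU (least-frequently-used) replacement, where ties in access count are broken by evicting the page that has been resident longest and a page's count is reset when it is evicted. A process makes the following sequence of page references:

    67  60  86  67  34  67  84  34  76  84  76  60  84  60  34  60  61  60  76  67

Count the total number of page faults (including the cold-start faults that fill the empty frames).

14

67: fault, frames [67]
60: fault, frames [67, 60]
86: fault, frames [67, 60, 86]
67: hit
34: fault, evict 60, frames [67, 86, 34]
67: hit
84: fault, evict 86, frames [67, 34, 84]
34: hit
76: fault, evict 84, frames [67, 34, 76]
84: fault, evict 76, frames [67, 34, 84]
76: fault, evict 84, frames [67, 34, 76]
60: fault, evict 76, frames [67, 34, 60]
84: fault, evict 60, frames [67, 34, 84]
60: fault, evict 84, frames [67, 34, 60]
34: hit
60: hit
61: fault, evict 60, frames [67, 34, 61]
60: fault, evict 61, frames [67, 34, 60]
76: fault, evict 60, frames [67, 34, 76]
67: hit
Page faults: 14.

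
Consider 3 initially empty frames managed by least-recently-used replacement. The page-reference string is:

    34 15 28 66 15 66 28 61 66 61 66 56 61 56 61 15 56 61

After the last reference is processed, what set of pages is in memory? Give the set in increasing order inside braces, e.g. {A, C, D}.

34 -> fault, frames [34]
15 -> fault, frames [34, 15]
28 -> fault, frames [34, 15, 28]
66 -> fault, evict 34, frames [15, 28, 66]
15 -> hit
66 -> hit
28 -> hit
61 -> fault, evict 15, frames [66, 28, 61]
66 -> hit
61 -> hit
66 -> hit
56 -> fault, evict 28, frames [61, 66, 56]
61 -> hit
56 -> hit
61 -> hit
15 -> fault, evict 66, frames [56, 61, 15]
56 -> hit
61 -> hit

{15, 56, 61}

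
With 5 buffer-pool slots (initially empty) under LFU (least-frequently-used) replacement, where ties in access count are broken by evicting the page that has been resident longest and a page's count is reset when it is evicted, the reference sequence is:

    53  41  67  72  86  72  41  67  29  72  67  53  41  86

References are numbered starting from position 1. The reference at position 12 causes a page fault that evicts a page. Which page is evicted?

pos 1: 53 → miss, frames (53)
pos 2: 41 → miss, frames (53 41)
pos 3: 67 → miss, frames (53 41 67)
pos 4: 72 → miss, frames (53 41 67 72)
pos 5: 86 → miss, frames (53 41 67 72 86)
pos 6: 72 → hit
pos 7: 41 → hit
pos 8: 67 → hit
pos 9: 29 → miss, evict 53, frames (41 67 72 86 29)
pos 10: 72 → hit
pos 11: 67 → hit
pos 12: 53 → miss, evict 86, frames (41 67 72 29 53)
At position 12, page 86 is evicted.

86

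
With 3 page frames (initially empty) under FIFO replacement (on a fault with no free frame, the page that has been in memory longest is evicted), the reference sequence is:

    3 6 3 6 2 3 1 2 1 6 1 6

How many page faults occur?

3 -> fault, frames (3)
6 -> fault, frames (3 6)
3 -> hit
6 -> hit
2 -> fault, frames (3 6 2)
3 -> hit
1 -> fault, evict 3, frames (6 2 1)
2 -> hit
1 -> hit
6 -> hit
1 -> hit
6 -> hit
Page faults: 4.

4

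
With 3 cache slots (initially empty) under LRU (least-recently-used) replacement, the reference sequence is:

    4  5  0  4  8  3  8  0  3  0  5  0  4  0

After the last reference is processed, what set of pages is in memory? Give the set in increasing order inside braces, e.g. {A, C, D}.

4 -> miss, frames (4)
5 -> miss, frames (4 5)
0 -> miss, frames (4 5 0)
4 -> hit
8 -> miss, evict 5, frames (0 4 8)
3 -> miss, evict 0, frames (4 8 3)
8 -> hit
0 -> miss, evict 4, frames (3 8 0)
3 -> hit
0 -> hit
5 -> miss, evict 8, frames (3 0 5)
0 -> hit
4 -> miss, evict 3, frames (5 0 4)
0 -> hit

{0, 4, 5}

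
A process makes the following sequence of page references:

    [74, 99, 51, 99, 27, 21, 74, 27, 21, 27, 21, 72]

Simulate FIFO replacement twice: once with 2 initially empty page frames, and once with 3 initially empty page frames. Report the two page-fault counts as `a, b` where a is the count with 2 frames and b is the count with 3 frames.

2 frames: F F F . F F F F F . . F → 9 faults.
3 frames: F F F . F F F . . . . F → 7 faults.
7 < 9: adding a frame reduced faults, as is typical.

9, 7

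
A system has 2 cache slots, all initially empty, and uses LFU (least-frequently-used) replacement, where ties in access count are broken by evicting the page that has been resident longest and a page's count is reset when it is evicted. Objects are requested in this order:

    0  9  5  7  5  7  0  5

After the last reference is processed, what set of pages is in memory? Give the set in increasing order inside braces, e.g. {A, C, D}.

{5, 7}

0 -> fault, frames [0]
9 -> fault, frames [0, 9]
5 -> fault, evict 0, frames [9, 5]
7 -> fault, evict 9, frames [5, 7]
5 -> hit
7 -> hit
0 -> fault, evict 5, frames [7, 0]
5 -> fault, evict 0, frames [7, 5]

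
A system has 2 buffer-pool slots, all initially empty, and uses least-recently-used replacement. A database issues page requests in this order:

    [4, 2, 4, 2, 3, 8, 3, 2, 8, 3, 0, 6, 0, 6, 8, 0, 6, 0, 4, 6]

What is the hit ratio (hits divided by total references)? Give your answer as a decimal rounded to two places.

0.30

4: fault, frames {4}
2: fault, frames {4,2}
4: hit
2: hit
3: fault, evict 4, frames {2,3}
8: fault, evict 2, frames {3,8}
3: hit
2: fault, evict 8, frames {3,2}
8: fault, evict 3, frames {2,8}
3: fault, evict 2, frames {8,3}
0: fault, evict 8, frames {3,0}
6: fault, evict 3, frames {0,6}
0: hit
6: hit
8: fault, evict 0, frames {6,8}
0: fault, evict 6, frames {8,0}
6: fault, evict 8, frames {0,6}
0: hit
4: fault, evict 6, frames {0,4}
6: fault, evict 0, frames {4,6}
Hits: 6 of 20 references → 6/20 = 0.3000.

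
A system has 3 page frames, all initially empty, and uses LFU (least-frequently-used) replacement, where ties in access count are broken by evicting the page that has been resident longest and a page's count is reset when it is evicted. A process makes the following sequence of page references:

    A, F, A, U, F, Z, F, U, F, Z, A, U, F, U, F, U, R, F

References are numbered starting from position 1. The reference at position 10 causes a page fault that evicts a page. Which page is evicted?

pos 1: A -> miss, frames [A]
pos 2: F -> miss, frames [A, F]
pos 3: A -> hit
pos 4: U -> miss, frames [A, F, U]
pos 5: F -> hit
pos 6: Z -> miss, evict U, frames [A, F, Z]
pos 7: F -> hit
pos 8: U -> miss, evict Z, frames [A, F, U]
pos 9: F -> hit
pos 10: Z -> miss, evict U, frames [A, F, Z]
At position 10, page U is evicted.

U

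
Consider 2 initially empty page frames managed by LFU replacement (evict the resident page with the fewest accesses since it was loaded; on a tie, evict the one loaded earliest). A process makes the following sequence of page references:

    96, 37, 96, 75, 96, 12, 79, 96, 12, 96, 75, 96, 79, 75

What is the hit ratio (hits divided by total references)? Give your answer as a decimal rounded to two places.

0.36

96: fault, frames [96]
37: fault, frames [96, 37]
96: hit
75: fault, evict 37, frames [96, 75]
96: hit
12: fault, evict 75, frames [96, 12]
79: fault, evict 12, frames [96, 79]
96: hit
12: fault, evict 79, frames [96, 12]
96: hit
75: fault, evict 12, frames [96, 75]
96: hit
79: fault, evict 75, frames [96, 79]
75: fault, evict 79, frames [96, 75]
Hits: 5 of 14 references → 5/14 = 0.3571.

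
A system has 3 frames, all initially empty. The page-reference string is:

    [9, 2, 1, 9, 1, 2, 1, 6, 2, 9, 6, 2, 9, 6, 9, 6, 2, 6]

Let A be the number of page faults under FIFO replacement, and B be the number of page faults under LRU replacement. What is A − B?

1

Under FIFO: F F F . . . . F . F . F . . . . . . → 6 faults.
Under LRU: F F F . . . . F . F . . . . . . . . → 5 faults.
A − B = 6 − 5 = 1.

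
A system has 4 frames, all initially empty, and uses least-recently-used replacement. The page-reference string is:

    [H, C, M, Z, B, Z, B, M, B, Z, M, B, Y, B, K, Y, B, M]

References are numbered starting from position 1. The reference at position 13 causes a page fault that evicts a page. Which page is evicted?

C

pos 1: H: fault, frames (H)
pos 2: C: fault, frames (H C)
pos 3: M: fault, frames (H C M)
pos 4: Z: fault, frames (H C M Z)
pos 5: B: fault, evict H, frames (C M Z B)
pos 6: Z: hit
pos 7: B: hit
pos 8: M: hit
pos 9: B: hit
pos 10: Z: hit
pos 11: M: hit
pos 12: B: hit
pos 13: Y: fault, evict C, frames (Z M B Y)
At position 13, page C is evicted.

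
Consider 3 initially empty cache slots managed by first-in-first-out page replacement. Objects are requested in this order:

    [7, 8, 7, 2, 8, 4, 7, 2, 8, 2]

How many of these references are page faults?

7 -> miss, frames [7]
8 -> miss, frames [7, 8]
7 -> hit
2 -> miss, frames [7, 8, 2]
8 -> hit
4 -> miss, evict 7, frames [8, 2, 4]
7 -> miss, evict 8, frames [2, 4, 7]
2 -> hit
8 -> miss, evict 2, frames [4, 7, 8]
2 -> miss, evict 4, frames [7, 8, 2]
Page faults: 7.

7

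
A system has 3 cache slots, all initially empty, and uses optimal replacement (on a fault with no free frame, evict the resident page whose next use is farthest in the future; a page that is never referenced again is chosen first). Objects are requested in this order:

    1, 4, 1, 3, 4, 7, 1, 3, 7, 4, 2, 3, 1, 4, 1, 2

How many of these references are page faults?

1 → fault, frames (1)
4 → fault, frames (1 4)
1 → hit
3 → fault, frames (1 4 3)
4 → hit
7 → fault, evict 4, frames (1 3 7)
1 → hit
3 → hit
7 → hit
4 → fault, evict 7, frames (1 3 4)
2 → fault, evict 4, frames (1 3 2)
3 → hit
1 → hit
4 → fault, evict 3, frames (1 2 4)
1 → hit
2 → hit
Page faults: 7.

7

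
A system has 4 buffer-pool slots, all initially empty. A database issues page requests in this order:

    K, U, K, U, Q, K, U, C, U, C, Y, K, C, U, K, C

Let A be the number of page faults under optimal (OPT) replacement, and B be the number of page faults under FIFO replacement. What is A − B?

-2

Under OPT: F F . . F . . F . . F . . . . . → 5 faults.
Under FIFO: F F . . F . . F . . F F . F . . → 7 faults.
A − B = 5 − 7 = -2.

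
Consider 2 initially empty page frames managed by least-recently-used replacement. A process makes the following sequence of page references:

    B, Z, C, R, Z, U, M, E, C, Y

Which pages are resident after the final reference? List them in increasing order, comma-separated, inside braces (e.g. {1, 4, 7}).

B: miss, frames (B)
Z: miss, frames (B Z)
C: miss, evict B, frames (Z C)
R: miss, evict Z, frames (C R)
Z: miss, evict C, frames (R Z)
U: miss, evict R, frames (Z U)
M: miss, evict Z, frames (U M)
E: miss, evict U, frames (M E)
C: miss, evict M, frames (E C)
Y: miss, evict E, frames (C Y)

{C, Y}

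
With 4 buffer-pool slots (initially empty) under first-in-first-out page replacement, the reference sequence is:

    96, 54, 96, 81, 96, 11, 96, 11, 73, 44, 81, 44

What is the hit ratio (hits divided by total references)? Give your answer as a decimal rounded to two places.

0.50

96 -> miss, frames [96]
54 -> miss, frames [96, 54]
96 -> hit
81 -> miss, frames [96, 54, 81]
96 -> hit
11 -> miss, frames [96, 54, 81, 11]
96 -> hit
11 -> hit
73 -> miss, evict 96, frames [54, 81, 11, 73]
44 -> miss, evict 54, frames [81, 11, 73, 44]
81 -> hit
44 -> hit
Hits: 6 of 12 references → 6/12 = 0.5000.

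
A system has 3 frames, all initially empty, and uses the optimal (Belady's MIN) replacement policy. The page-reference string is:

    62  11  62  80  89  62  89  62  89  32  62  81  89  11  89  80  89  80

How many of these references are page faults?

8

62 → fault, frames [62]
11 → fault, frames [62, 11]
62 → hit
80 → fault, frames [62, 11, 80]
89 → fault, evict 80, frames [62, 11, 89]
62 → hit
89 → hit
62 → hit
89 → hit
32 → fault, evict 11, frames [62, 89, 32]
62 → hit
81 → fault, evict 32, frames [62, 89, 81]
89 → hit
11 → fault, evict 81, frames [62, 89, 11]
89 → hit
80 → fault, evict 11, frames [62, 89, 80]
89 → hit
80 → hit
Page faults: 8.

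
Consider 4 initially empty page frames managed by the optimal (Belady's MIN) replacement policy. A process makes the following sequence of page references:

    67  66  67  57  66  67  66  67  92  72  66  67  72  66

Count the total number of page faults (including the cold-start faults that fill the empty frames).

5

67: miss, frames [67]
66: miss, frames [67, 66]
67: hit
57: miss, frames [67, 66, 57]
66: hit
67: hit
66: hit
67: hit
92: miss, frames [67, 66, 57, 92]
72: miss, evict 92, frames [67, 66, 57, 72]
66: hit
67: hit
72: hit
66: hit
Page faults: 5.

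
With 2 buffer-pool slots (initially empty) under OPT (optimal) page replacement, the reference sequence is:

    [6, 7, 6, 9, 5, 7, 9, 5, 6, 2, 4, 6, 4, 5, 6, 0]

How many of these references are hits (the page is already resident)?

6 -> fault, frames {6}
7 -> fault, frames {6,7}
6 -> hit
9 -> fault, evict 6, frames {7,9}
5 -> fault, evict 9, frames {7,5}
7 -> hit
9 -> fault, evict 7, frames {5,9}
5 -> hit
6 -> fault, evict 9, frames {5,6}
2 -> fault, evict 5, frames {6,2}
4 -> fault, evict 2, frames {6,4}
6 -> hit
4 -> hit
5 -> fault, evict 4, frames {6,5}
6 -> hit
0 -> fault, evict 5, frames {6,0}
Hits: 6.

6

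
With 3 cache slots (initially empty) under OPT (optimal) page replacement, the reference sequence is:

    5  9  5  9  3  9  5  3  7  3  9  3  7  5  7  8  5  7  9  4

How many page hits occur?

5: fault, frames [5]
9: fault, frames [5, 9]
5: hit
9: hit
3: fault, frames [5, 9, 3]
9: hit
5: hit
3: hit
7: fault, evict 5, frames [9, 3, 7]
3: hit
9: hit
3: hit
7: hit
5: fault, evict 3, frames [9, 7, 5]
7: hit
8: fault, evict 9, frames [7, 5, 8]
5: hit
7: hit
9: fault, evict 8, frames [7, 5, 9]
4: fault, evict 9, frames [7, 5, 4]
Hits: 12.

12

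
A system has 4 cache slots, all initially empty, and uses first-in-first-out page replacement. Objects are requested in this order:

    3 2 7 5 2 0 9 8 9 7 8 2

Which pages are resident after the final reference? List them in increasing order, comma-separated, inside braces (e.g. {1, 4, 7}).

{2, 7, 8, 9}

3: miss, frames (3)
2: miss, frames (3 2)
7: miss, frames (3 2 7)
5: miss, frames (3 2 7 5)
2: hit
0: miss, evict 3, frames (2 7 5 0)
9: miss, evict 2, frames (7 5 0 9)
8: miss, evict 7, frames (5 0 9 8)
9: hit
7: miss, evict 5, frames (0 9 8 7)
8: hit
2: miss, evict 0, frames (9 8 7 2)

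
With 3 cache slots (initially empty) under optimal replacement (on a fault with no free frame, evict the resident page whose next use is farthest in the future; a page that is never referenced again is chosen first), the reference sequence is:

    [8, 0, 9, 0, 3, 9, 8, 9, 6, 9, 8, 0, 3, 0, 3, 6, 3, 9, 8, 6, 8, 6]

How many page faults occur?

9

8 → miss, frames [8]
0 → miss, frames [8, 0]
9 → miss, frames [8, 0, 9]
0 → hit
3 → miss, evict 0, frames [8, 9, 3]
9 → hit
8 → hit
9 → hit
6 → miss, evict 3, frames [8, 9, 6]
9 → hit
8 → hit
0 → miss, evict 8, frames [9, 6, 0]
3 → miss, evict 9, frames [6, 0, 3]
0 → hit
3 → hit
6 → hit
3 → hit
9 → miss, evict 3, frames [6, 0, 9]
8 → miss, evict 9, frames [6, 0, 8]
6 → hit
8 → hit
6 → hit
Page faults: 9.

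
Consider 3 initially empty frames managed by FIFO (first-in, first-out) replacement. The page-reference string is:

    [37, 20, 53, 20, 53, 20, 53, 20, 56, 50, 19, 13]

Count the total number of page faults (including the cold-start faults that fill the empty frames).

7

37: miss, frames (37)
20: miss, frames (37 20)
53: miss, frames (37 20 53)
20: hit
53: hit
20: hit
53: hit
20: hit
56: miss, evict 37, frames (20 53 56)
50: miss, evict 20, frames (53 56 50)
19: miss, evict 53, frames (56 50 19)
13: miss, evict 56, frames (50 19 13)
Page faults: 7.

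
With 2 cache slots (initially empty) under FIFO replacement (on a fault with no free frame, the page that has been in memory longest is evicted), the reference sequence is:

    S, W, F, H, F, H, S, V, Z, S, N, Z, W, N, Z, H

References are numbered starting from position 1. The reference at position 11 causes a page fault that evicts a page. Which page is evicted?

pos 1: S -> fault, frames (S)
pos 2: W -> fault, frames (S W)
pos 3: F -> fault, evict S, frames (W F)
pos 4: H -> fault, evict W, frames (F H)
pos 5: F -> hit
pos 6: H -> hit
pos 7: S -> fault, evict F, frames (H S)
pos 8: V -> fault, evict H, frames (S V)
pos 9: Z -> fault, evict S, frames (V Z)
pos 10: S -> fault, evict V, frames (Z S)
pos 11: N -> fault, evict Z, frames (S N)
At position 11, page Z is evicted.

Z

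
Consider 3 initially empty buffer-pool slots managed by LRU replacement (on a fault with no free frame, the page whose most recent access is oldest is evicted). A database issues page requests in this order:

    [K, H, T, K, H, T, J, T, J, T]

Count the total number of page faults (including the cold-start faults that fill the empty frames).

4

K: fault, frames {K}
H: fault, frames {K,H}
T: fault, frames {K,H,T}
K: hit
H: hit
T: hit
J: fault, evict K, frames {H,T,J}
T: hit
J: hit
T: hit
Page faults: 4.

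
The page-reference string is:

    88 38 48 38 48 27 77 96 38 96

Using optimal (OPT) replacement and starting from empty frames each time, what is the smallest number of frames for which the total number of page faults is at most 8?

2

f=1: 10 faults
f=2: 6 faults
f=3: 6 faults
f=4: 6 faults
f=5: 6 faults
f=6: 6 faults
Smallest f with faults ≤ 8 is 2.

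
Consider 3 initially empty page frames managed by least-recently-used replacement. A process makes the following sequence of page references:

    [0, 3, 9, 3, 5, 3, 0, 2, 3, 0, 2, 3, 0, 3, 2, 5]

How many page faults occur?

7

0: miss, frames [0]
3: miss, frames [0, 3]
9: miss, frames [0, 3, 9]
3: hit
5: miss, evict 0, frames [9, 3, 5]
3: hit
0: miss, evict 9, frames [5, 3, 0]
2: miss, evict 5, frames [3, 0, 2]
3: hit
0: hit
2: hit
3: hit
0: hit
3: hit
2: hit
5: miss, evict 0, frames [3, 2, 5]
Page faults: 7.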